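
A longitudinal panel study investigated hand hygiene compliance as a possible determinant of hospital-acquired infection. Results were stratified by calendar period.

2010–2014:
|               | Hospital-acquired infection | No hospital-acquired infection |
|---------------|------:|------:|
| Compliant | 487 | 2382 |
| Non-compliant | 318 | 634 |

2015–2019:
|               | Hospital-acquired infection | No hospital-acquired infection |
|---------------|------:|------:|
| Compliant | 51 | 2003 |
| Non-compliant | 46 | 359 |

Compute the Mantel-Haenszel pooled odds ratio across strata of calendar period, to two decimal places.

OR_MH = Σ(aᵢdᵢ/nᵢ) / Σ(bᵢcᵢ/nᵢ), where nᵢ is the stratum total.
Stratum 1 (2010–2014): n = 3821; a·d/n = 487·634/3821 = 80.8055; b·c/n = 2382·318/3821 = 198.2403
Stratum 2 (2015–2019): n = 2459; a·d/n = 51·359/2459 = 7.4457; b·c/n = 2003·46/2459 = 37.4697
OR_MH = (80.8055 + 7.4457) / (198.2403 + 37.4697) = 88.2513 / 235.7100 = 0.37441

0.37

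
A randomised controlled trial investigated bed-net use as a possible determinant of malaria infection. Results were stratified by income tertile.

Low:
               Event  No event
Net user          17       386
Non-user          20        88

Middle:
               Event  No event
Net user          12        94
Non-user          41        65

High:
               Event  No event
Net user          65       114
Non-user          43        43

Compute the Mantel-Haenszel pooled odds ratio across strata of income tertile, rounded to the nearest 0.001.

OR_MH = Σ(aᵢdᵢ/nᵢ) / Σ(bᵢcᵢ/nᵢ), where nᵢ is the stratum total.
Stratum 1 (Low): n = 511; a·d/n = 17·88/511 = 2.9276; b·c/n = 386·20/511 = 15.1076
Stratum 2 (Middle): n = 212; a·d/n = 12·65/212 = 3.6792; b·c/n = 94·41/212 = 18.1792
Stratum 3 (High): n = 265; a·d/n = 65·43/265 = 10.5472; b·c/n = 114·43/265 = 18.4981
OR_MH = (2.9276 + 3.6792 + 10.5472) / (15.1076 + 18.1792 + 18.4981) = 17.1540 / 51.7850 = 0.33125

0.331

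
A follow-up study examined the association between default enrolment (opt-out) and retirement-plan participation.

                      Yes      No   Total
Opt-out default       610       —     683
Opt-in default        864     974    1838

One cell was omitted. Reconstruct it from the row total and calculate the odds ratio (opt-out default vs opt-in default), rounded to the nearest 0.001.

The missing cell is in the exposed row: 683 − 610 = 73.
So a = 610, b = 73, c = 864, d = 974.
OR = (a·d)/(b·c) = (610 × 974) / (73 × 864) = 594140 / 63072 = 9.42003

9.420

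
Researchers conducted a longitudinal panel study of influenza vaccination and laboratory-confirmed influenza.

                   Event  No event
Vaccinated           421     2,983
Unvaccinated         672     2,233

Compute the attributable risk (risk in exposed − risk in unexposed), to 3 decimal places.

Cells: a = 421, b = 2983, c = 672, d = 2233.
Risk in exposed = 421/3404 = 0.123678; risk in unexposed = 672/2905 = 0.231325.
Risk difference = 0.123678 − 0.231325 = -0.107647

-0.108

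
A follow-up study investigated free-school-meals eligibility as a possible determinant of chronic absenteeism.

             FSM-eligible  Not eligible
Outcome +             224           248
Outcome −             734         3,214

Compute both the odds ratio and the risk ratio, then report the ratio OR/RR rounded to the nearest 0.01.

1.21

Reading the table with exposure as columns: a = 224 (FSM-eligible, case), b = 734 (FSM-eligible, non-case), c = 248 (Not eligible, case), d = 3214.
OR = (224·3214)/(734·248) = 719936/182032 = 3.95500
Risk in exposed = 224/958 = 0.23382; risk in unexposed = 248/3462 = 0.07163; RR = 3.26406
OR/RR = 3.95500 / 3.26406 = 1.21168
The outcome is not rare, so the OR lies further from 1 than the RR.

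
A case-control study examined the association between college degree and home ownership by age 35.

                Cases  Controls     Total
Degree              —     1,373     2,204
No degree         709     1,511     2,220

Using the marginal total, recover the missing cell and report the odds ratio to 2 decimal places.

The missing cell is in the exposed row: 2204 − 1373 = 831.
So a = 831, b = 1373, c = 709, d = 1511.
OR = (a·d)/(b·c) = (831 × 1511) / (1373 × 709) = 1255641 / 973457 = 1.28988

1.29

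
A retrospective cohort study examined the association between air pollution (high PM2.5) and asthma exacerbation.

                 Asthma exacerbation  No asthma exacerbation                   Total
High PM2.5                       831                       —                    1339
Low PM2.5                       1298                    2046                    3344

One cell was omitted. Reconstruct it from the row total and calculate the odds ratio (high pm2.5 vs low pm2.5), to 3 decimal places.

2.579

The missing cell is in the exposed row: 1339 − 831 = 508.
So a = 831, b = 508, c = 1298, d = 2046.
OR = (a·d)/(b·c) = (831 × 2046) / (508 × 1298) = 1700226 / 659384 = 2.57851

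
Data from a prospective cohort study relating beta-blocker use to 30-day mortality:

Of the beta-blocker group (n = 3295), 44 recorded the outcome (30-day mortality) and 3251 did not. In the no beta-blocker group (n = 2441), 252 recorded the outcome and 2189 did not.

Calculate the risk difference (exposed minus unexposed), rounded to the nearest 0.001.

-0.090

From the description: a = 44, b = 3251, c = 252, d = 2189.
Risk in exposed = 44/3295 = 0.013354; risk in unexposed = 252/2441 = 0.103236.
Risk difference = 0.013354 − 0.103236 = -0.089883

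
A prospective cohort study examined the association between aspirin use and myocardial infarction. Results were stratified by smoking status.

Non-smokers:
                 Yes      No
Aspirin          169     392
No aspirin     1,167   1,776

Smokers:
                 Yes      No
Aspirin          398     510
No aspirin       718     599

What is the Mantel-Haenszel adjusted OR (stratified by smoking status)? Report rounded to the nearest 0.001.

OR_MH = Σ(aᵢdᵢ/nᵢ) / Σ(bᵢcᵢ/nᵢ), where nᵢ is the stratum total.
Stratum 1 (Non-smokers): n = 3504; a·d/n = 169·1776/3504 = 85.6575; b·c/n = 392·1167/3504 = 130.5548
Stratum 2 (Smokers): n = 2225; a·d/n = 398·599/2225 = 107.1470; b·c/n = 510·718/2225 = 164.5753
OR_MH = (85.6575 + 107.1470) / (130.5548 + 164.5753) = 192.8045 / 295.1301 = 0.65329

0.653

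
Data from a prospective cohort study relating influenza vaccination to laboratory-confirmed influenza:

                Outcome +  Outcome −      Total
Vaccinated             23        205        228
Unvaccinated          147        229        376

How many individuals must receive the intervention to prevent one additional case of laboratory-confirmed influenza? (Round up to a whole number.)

4

Risk in treated group = 23/228 = 0.10088; risk in control = 147/376 = 0.39096.
Absolute risk reduction = 0.39096 − 0.10088 = 0.29008
NNT = 1 / ARR = 1 / 0.29008 = 3.447 → round up → 4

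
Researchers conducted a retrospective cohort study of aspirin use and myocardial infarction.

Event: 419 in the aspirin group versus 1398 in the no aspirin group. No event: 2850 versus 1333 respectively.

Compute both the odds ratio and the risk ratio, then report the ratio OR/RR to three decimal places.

0.560

From the description: a = 419, b = 2850, c = 1398, d = 1333.
OR = (419·1333)/(2850·1398) = 558527/3984300 = 0.14018
Risk in exposed = 419/3269 = 0.12817; risk in unexposed = 1398/2731 = 0.51190; RR = 0.25039
OR/RR = 0.14018 / 0.25039 = 0.55986
The outcome is not rare, so the OR lies further from 1 than the RR.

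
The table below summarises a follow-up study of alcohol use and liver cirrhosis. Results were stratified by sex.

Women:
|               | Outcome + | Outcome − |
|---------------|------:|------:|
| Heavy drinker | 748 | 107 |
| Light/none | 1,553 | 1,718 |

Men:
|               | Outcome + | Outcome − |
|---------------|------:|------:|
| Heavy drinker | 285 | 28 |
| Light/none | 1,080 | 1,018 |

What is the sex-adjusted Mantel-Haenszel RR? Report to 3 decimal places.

1.820

RR_MH = Σ(aᵢ·n₀ᵢ/nᵢ) / Σ(cᵢ·n₁ᵢ/nᵢ), with n₁ᵢ = aᵢ+bᵢ (exposed), n₀ᵢ = cᵢ+dᵢ (unexposed), nᵢ = n₁ᵢ+n₀ᵢ.
Stratum 1 (Women): n₁ = 855, n₀ = 3271, n = 4126; a·n₀/n = 748·3271/4126 = 592.9976; c·n₁/n = 1553·855/4126 = 321.8165
Stratum 2 (Men): n₁ = 313, n₀ = 2098, n = 2411; a·n₀/n = 285·2098/2411 = 248.0008; c·n₁/n = 1080·313/2411 = 140.2074
RR_MH = (592.9976 + 248.0008) / (321.8165 + 140.2074) = 840.9984 / 462.0239 = 1.82025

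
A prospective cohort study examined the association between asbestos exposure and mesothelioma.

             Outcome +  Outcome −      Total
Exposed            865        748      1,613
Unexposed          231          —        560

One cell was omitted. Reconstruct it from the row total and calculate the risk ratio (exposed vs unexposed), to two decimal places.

The missing cell is in the unexposed row: 560 − 231 = 329.
So a = 865, b = 748, c = 231, d = 329.
RR = [a/(a+b)] / [c/(c+d)] = (865/1613) / (231/560) = 0.53627/0.41250 = 1.30004

1.30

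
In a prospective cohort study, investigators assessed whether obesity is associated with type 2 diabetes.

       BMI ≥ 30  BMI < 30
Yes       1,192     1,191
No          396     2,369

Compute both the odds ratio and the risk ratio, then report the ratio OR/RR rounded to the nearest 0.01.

Reading the table with exposure as columns: a = 1192 (BMI ≥ 30, case), b = 396 (BMI ≥ 30, non-case), c = 1191 (BMI < 30, case), d = 2369.
OR = (1192·2369)/(396·1191) = 2823848/471636 = 5.98735
Risk in exposed = 1192/1588 = 0.75063; risk in unexposed = 1191/3560 = 0.33455; RR = 2.24370
OR/RR = 5.98735 / 2.24370 = 2.66852
The outcome is not rare, so the OR lies further from 1 than the RR.

2.67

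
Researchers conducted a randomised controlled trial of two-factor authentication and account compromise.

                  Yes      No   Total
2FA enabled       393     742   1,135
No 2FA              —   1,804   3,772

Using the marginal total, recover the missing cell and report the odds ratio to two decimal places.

0.49

The missing cell is in the unexposed row: 3772 − 1804 = 1968.
So a = 393, b = 742, c = 1968, d = 1804.
OR = (a·d)/(b·c) = (393 × 1804) / (742 × 1968) = 708972 / 1460256 = 0.48551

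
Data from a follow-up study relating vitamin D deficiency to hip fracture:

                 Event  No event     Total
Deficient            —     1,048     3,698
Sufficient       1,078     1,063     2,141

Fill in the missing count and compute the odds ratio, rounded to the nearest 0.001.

2.493

The missing cell is in the exposed row: 3698 − 1048 = 2650.
So a = 2650, b = 1048, c = 1078, d = 1063.
OR = (a·d)/(b·c) = (2650 × 1063) / (1048 × 1078) = 2816950 / 1129744 = 2.49344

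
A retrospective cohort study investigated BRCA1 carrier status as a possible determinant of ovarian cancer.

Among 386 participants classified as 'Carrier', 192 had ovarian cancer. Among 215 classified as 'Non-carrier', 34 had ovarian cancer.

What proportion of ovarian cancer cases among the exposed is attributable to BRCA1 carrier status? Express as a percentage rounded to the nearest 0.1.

From the description: a = 192, b = 194, c = 34, d = 181.
Risk in exposed = 192/386 = 0.49741; risk in unexposed = 34/215 = 0.15814.
RR = 0.49741/0.15814 = 3.14538
AR% = (RR − 1)/RR × 100 = (3.14538 − 1)/3.14538 × 100 = 68.2074%

68.2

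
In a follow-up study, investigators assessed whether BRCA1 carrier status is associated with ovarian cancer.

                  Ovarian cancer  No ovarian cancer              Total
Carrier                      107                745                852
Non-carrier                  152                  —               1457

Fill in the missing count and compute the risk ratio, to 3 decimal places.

1.204

The missing cell is in the unexposed row: 1457 − 152 = 1305.
So a = 107, b = 745, c = 152, d = 1305.
RR = [a/(a+b)] / [c/(c+d)] = (107/852) / (152/1457) = 0.12559/0.10432 = 1.20382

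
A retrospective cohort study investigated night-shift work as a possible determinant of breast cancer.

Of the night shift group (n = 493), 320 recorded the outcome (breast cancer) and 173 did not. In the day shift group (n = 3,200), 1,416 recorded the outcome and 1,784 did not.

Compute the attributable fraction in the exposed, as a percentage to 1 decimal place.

31.8

From the description: a = 320, b = 173, c = 1416, d = 1784.
Risk in exposed = 320/493 = 0.64909; risk in unexposed = 1416/3200 = 0.44250.
RR = 0.64909/0.44250 = 1.46686
AR% = (RR − 1)/RR × 100 = (1.46686 − 1)/1.46686 × 100 = 31.8273%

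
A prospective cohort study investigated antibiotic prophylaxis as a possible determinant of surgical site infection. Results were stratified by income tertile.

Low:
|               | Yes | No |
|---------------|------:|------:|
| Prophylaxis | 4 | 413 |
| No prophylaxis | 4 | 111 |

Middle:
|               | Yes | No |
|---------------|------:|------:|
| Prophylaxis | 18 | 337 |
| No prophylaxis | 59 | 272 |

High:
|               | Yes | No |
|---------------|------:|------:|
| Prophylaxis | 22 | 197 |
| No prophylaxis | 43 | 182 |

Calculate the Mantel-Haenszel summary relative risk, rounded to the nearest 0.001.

0.377

RR_MH = Σ(aᵢ·n₀ᵢ/nᵢ) / Σ(cᵢ·n₁ᵢ/nᵢ), with n₁ᵢ = aᵢ+bᵢ (exposed), n₀ᵢ = cᵢ+dᵢ (unexposed), nᵢ = n₁ᵢ+n₀ᵢ.
Stratum 1 (Low): n₁ = 417, n₀ = 115, n = 532; a·n₀/n = 4·115/532 = 0.8647; c·n₁/n = 4·417/532 = 3.1353
Stratum 2 (Middle): n₁ = 355, n₀ = 331, n = 686; a·n₀/n = 18·331/686 = 8.6851; c·n₁/n = 59·355/686 = 30.5321
Stratum 3 (High): n₁ = 219, n₀ = 225, n = 444; a·n₀/n = 22·225/444 = 11.1486; c·n₁/n = 43·219/444 = 21.2095
RR_MH = (0.8647 + 8.6851 + 11.1486) / (3.1353 + 30.5321 + 21.2095) = 20.6984 / 54.8769 = 0.37718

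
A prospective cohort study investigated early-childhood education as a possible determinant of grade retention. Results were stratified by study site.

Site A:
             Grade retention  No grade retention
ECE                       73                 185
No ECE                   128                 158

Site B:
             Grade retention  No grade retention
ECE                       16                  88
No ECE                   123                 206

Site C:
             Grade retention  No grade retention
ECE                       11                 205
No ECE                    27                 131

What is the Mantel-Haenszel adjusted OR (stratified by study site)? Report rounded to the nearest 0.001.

OR_MH = Σ(aᵢdᵢ/nᵢ) / Σ(bᵢcᵢ/nᵢ), where nᵢ is the stratum total.
Stratum 1 (Site A): n = 544; a·d/n = 73·158/544 = 21.2022; b·c/n = 185·128/544 = 43.5294
Stratum 2 (Site B): n = 433; a·d/n = 16·206/433 = 7.6120; b·c/n = 88·123/433 = 24.9977
Stratum 3 (Site C): n = 374; a·d/n = 11·131/374 = 3.8529; b·c/n = 205·27/374 = 14.7995
OR_MH = (21.2022 + 7.6120 + 3.8529) / (43.5294 + 24.9977 + 14.7995) = 32.6672 / 83.3266 = 0.39204

0.392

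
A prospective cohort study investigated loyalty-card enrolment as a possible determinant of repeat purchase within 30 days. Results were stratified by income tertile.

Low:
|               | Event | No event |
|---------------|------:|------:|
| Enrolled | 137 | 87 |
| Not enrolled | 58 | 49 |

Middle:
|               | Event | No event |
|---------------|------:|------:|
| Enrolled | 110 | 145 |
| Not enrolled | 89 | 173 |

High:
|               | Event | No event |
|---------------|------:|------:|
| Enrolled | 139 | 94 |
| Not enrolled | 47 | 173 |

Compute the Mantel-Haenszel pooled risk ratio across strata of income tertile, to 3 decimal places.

RR_MH = Σ(aᵢ·n₀ᵢ/nᵢ) / Σ(cᵢ·n₁ᵢ/nᵢ), with n₁ᵢ = aᵢ+bᵢ (exposed), n₀ᵢ = cᵢ+dᵢ (unexposed), nᵢ = n₁ᵢ+n₀ᵢ.
Stratum 1 (Low): n₁ = 224, n₀ = 107, n = 331; a·n₀/n = 137·107/331 = 44.2870; c·n₁/n = 58·224/331 = 39.2508
Stratum 2 (Middle): n₁ = 255, n₀ = 262, n = 517; a·n₀/n = 110·262/517 = 55.7447; c·n₁/n = 89·255/517 = 43.8975
Stratum 3 (High): n₁ = 233, n₀ = 220, n = 453; a·n₀/n = 139·220/453 = 67.5055; c·n₁/n = 47·233/453 = 24.1744
RR_MH = (44.2870 + 55.7447 + 67.5055) / (39.2508 + 43.8975 + 24.1744) = 167.5372 / 107.3226 = 1.56106

1.561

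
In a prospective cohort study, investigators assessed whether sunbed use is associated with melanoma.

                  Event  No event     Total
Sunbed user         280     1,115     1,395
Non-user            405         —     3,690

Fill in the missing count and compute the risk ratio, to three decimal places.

The missing cell is in the unexposed row: 3690 − 405 = 3285.
So a = 280, b = 1115, c = 405, d = 3285.
RR = [a/(a+b)] / [c/(c+d)] = (280/1395) / (405/3690) = 0.20072/0.10976 = 1.82875

1.829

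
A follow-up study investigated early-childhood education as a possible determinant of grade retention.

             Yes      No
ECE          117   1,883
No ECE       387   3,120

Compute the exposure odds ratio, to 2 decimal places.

Cells: a = 117, b = 1883, c = 387, d = 3120.
OR = (a·d)/(b·c) = (117 × 3120) / (1883 × 387) = 365040 / 728721 = 0.50093
Exposure is associated with lower odds of grade retention (OR = 0.50 < 1).

0.50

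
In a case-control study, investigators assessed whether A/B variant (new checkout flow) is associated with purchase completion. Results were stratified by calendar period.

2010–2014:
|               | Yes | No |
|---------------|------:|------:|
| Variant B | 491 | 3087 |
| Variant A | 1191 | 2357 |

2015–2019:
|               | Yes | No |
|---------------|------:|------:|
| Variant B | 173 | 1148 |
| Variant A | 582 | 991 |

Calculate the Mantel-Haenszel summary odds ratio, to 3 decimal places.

0.297

OR_MH = Σ(aᵢdᵢ/nᵢ) / Σ(bᵢcᵢ/nᵢ), where nᵢ is the stratum total.
Stratum 1 (2010–2014): n = 7126; a·d/n = 491·2357/7126 = 162.4035; b·c/n = 3087·1191/7126 = 515.9440
Stratum 2 (2015–2019): n = 2894; a·d/n = 173·991/2894 = 59.2408; b·c/n = 1148·582/2894 = 230.8694
OR_MH = (162.4035 + 59.2408) / (515.9440 + 230.8694) = 221.6443 / 746.8134 = 0.29679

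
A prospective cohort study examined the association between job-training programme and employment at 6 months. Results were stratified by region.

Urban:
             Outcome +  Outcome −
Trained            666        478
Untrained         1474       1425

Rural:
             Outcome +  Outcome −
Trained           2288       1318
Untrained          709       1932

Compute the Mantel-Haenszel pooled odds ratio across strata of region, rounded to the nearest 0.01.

2.91

OR_MH = Σ(aᵢdᵢ/nᵢ) / Σ(bᵢcᵢ/nᵢ), where nᵢ is the stratum total.
Stratum 1 (Urban): n = 4043; a·d/n = 666·1425/4043 = 234.7391; b·c/n = 478·1474/4043 = 174.2696
Stratum 2 (Rural): n = 6247; a·d/n = 2288·1932/6247 = 707.6062; b·c/n = 1318·709/6247 = 149.5857
OR_MH = (234.7391 + 707.6062) / (174.2696 + 149.5857) = 942.3453 / 323.8553 = 2.90977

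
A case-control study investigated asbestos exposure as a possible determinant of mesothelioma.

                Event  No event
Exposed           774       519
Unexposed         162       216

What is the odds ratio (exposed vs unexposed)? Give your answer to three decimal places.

Cells: a = 774, b = 519, c = 162, d = 216.
OR = (a·d)/(b·c) = (774 × 216) / (519 × 162) = 167184 / 84078 = 1.98844
The odds of mesothelioma are about 1.99 times as high in the exposed group.

1.988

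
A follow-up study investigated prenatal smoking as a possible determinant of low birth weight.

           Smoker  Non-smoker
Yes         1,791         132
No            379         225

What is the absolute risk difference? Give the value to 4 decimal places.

0.4556

Reading the table with exposure as columns: a = 1791 (Smoker, case), b = 379 (Smoker, non-case), c = 132 (Non-smoker, case), d = 225.
Risk in exposed = 1791/2170 = 0.825346; risk in unexposed = 132/357 = 0.369748.
Risk difference = 0.825346 − 0.369748 = 0.455598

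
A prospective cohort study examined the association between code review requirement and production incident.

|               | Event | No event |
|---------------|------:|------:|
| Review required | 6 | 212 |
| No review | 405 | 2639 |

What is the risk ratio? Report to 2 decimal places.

Cells: a = 6, b = 212, c = 405, d = 2639.
Risk in exposed = 6/218 = 0.02752; risk in unexposed = 405/3044 = 0.13305.
RR = 0.02752 / 0.13305 = 0.20686
The risk is 79% lower among the exposed than among the unexposed.

0.21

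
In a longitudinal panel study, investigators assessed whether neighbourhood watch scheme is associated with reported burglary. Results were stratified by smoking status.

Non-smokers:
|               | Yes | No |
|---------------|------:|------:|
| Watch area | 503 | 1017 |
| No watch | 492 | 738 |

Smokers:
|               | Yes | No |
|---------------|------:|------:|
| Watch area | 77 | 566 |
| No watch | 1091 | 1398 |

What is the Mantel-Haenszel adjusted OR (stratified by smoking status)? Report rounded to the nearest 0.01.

OR_MH = Σ(aᵢdᵢ/nᵢ) / Σ(bᵢcᵢ/nᵢ), where nᵢ is the stratum total.
Stratum 1 (Non-smokers): n = 2750; a·d/n = 503·738/2750 = 134.9869; b·c/n = 1017·492/2750 = 181.9505
Stratum 2 (Smokers): n = 3132; a·d/n = 77·1398/3132 = 34.3697; b·c/n = 566·1091/3132 = 197.1603
OR_MH = (134.9869 + 34.3697) / (181.9505 + 197.1603) = 169.3566 / 379.1108 = 0.44672

0.45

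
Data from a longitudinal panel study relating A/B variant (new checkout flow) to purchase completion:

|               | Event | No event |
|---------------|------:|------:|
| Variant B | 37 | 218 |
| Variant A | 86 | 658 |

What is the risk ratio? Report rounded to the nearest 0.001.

Cells: a = 37, b = 218, c = 86, d = 658.
Risk in exposed = 37/255 = 0.14510; risk in unexposed = 86/744 = 0.11559.
RR = 0.14510 / 0.11559 = 1.25527
The risk among the exposed is 1.26 times that among the unexposed.

1.255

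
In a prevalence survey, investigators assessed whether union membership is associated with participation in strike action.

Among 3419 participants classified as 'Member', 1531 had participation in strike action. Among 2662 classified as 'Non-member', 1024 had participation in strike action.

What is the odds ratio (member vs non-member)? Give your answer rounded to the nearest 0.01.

From the description: a = 1531, b = 1888, c = 1024, d = 1638.
OR = (a·d)/(b·c) = (1531 × 1638) / (1888 × 1024) = 2507778 / 1933312 = 1.29714
The odds of participation in strike action are about 1.30 times as high in the member group.

1.30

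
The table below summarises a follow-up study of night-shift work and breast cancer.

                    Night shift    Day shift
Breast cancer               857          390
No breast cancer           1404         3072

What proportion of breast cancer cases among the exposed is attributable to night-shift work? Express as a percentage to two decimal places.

70.28

Reading the table with exposure as columns: a = 857 (Night shift, case), b = 1404 (Night shift, non-case), c = 390 (Day shift, case), d = 3072.
Risk in exposed = 857/2261 = 0.37904; risk in unexposed = 390/3462 = 0.11265.
RR = 0.37904/0.11265 = 3.36467
AR% = (RR − 1)/RR × 100 = (3.36467 − 1)/3.36467 × 100 = 70.2794%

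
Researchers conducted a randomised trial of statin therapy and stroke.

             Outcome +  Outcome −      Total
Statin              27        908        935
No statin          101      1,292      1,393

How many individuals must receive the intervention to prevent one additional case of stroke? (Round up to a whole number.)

Risk in treated group = 27/935 = 0.02888; risk in control = 101/1393 = 0.07251.
Absolute risk reduction = 0.07251 − 0.02888 = 0.04363
NNT = 1 / ARR = 1 / 0.04363 = 22.921 → round up → 23

23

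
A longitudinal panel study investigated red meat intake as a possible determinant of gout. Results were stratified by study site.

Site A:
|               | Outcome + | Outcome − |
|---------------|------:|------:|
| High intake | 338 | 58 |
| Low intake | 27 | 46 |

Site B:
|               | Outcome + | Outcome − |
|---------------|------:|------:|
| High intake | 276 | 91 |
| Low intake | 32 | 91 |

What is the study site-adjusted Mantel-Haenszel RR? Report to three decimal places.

2.606

RR_MH = Σ(aᵢ·n₀ᵢ/nᵢ) / Σ(cᵢ·n₁ᵢ/nᵢ), with n₁ᵢ = aᵢ+bᵢ (exposed), n₀ᵢ = cᵢ+dᵢ (unexposed), nᵢ = n₁ᵢ+n₀ᵢ.
Stratum 1 (Site A): n₁ = 396, n₀ = 73, n = 469; a·n₀/n = 338·73/469 = 52.6098; c·n₁/n = 27·396/469 = 22.7974
Stratum 2 (Site B): n₁ = 367, n₀ = 123, n = 490; a·n₀/n = 276·123/490 = 69.2816; c·n₁/n = 32·367/490 = 23.9673
RR_MH = (52.6098 + 69.2816) / (22.7974 + 23.9673) = 121.8914 / 46.7648 = 2.60648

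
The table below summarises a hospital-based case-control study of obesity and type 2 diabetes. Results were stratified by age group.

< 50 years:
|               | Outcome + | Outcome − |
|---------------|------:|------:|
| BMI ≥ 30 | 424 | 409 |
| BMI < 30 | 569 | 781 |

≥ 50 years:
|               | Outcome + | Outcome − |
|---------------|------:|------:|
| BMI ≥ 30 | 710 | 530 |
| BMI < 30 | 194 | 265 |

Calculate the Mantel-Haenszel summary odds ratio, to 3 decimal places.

1.570

OR_MH = Σ(aᵢdᵢ/nᵢ) / Σ(bᵢcᵢ/nᵢ), where nᵢ is the stratum total.
Stratum 1 (< 50 years): n = 2183; a·d/n = 424·781/2183 = 151.6922; b·c/n = 409·569/2183 = 106.6060
Stratum 2 (≥ 50 years): n = 1699; a·d/n = 710·265/1699 = 110.7416; b·c/n = 530·194/1699 = 60.5180
OR_MH = (151.6922 + 110.7416) / (106.6060 + 60.5180) = 262.4338 / 167.1240 = 1.57029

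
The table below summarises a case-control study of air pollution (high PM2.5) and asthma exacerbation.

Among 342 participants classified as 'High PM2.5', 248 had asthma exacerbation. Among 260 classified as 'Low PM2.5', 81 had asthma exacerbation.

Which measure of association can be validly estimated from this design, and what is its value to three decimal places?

From the description: a = 248, b = 94, c = 81, d = 179.
This is a case-control study: participants were sampled on outcome status, so risks in the source population cannot be estimated directly — relative risk is not valid here. The odds ratio is the appropriate measure.
OR = (a·d)/(b·c) = (248 × 179) / (94 × 81) = 44392 / 7614 = 5.83031

5.830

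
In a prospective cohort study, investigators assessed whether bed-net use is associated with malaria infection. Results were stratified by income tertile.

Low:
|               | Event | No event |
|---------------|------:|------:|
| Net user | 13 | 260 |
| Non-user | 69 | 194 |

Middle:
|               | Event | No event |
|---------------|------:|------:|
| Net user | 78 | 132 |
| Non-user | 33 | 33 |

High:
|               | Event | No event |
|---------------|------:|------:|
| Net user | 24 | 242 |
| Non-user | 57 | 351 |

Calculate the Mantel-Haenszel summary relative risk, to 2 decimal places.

0.48

RR_MH = Σ(aᵢ·n₀ᵢ/nᵢ) / Σ(cᵢ·n₁ᵢ/nᵢ), with n₁ᵢ = aᵢ+bᵢ (exposed), n₀ᵢ = cᵢ+dᵢ (unexposed), nᵢ = n₁ᵢ+n₀ᵢ.
Stratum 1 (Low): n₁ = 273, n₀ = 263, n = 536; a·n₀/n = 13·263/536 = 6.3787; c·n₁/n = 69·273/536 = 35.1437
Stratum 2 (Middle): n₁ = 210, n₀ = 66, n = 276; a·n₀/n = 78·66/276 = 18.6522; c·n₁/n = 33·210/276 = 25.1087
Stratum 3 (High): n₁ = 266, n₀ = 408, n = 674; a·n₀/n = 24·408/674 = 14.5282; c·n₁/n = 57·266/674 = 22.4955
RR_MH = (6.3787 + 18.6522 + 14.5282) / (35.1437 + 25.1087 + 22.4955) = 39.5591 / 82.7479 = 0.47807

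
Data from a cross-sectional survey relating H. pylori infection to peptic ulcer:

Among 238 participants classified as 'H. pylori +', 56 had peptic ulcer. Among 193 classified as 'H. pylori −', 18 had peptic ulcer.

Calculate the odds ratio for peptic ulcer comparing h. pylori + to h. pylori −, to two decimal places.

From the description: a = 56, b = 182, c = 18, d = 175.
OR = (a·d)/(b·c) = (56 × 175) / (182 × 18) = 9800 / 3276 = 2.99145
The odds of peptic ulcer are about 2.99 times as high in the h. pylori + group.

2.99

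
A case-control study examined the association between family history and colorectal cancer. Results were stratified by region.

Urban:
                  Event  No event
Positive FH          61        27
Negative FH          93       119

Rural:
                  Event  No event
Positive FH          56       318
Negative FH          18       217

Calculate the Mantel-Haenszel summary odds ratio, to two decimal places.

2.48

OR_MH = Σ(aᵢdᵢ/nᵢ) / Σ(bᵢcᵢ/nᵢ), where nᵢ is the stratum total.
Stratum 1 (Urban): n = 300; a·d/n = 61·119/300 = 24.1967; b·c/n = 27·93/300 = 8.3700
Stratum 2 (Rural): n = 609; a·d/n = 56·217/609 = 19.9540; b·c/n = 318·18/609 = 9.3990
OR_MH = (24.1967 + 19.9540) / (8.3700 + 9.3990) = 44.1507 / 17.7690 = 2.48470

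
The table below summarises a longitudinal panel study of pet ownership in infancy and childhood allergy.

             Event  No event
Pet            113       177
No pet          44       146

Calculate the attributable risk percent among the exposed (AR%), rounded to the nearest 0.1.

40.6

Cells: a = 113, b = 177, c = 44, d = 146.
Risk in exposed = 113/290 = 0.38966; risk in unexposed = 44/190 = 0.23158.
RR = 0.38966/0.23158 = 1.68260
AR% = (RR − 1)/RR × 100 = (1.68260 − 1)/1.68260 × 100 = 40.5682%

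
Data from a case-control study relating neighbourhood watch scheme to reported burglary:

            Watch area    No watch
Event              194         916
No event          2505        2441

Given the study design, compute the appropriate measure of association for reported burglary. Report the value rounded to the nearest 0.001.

Reading the table with exposure as columns: a = 194 (Watch area, case), b = 2505 (Watch area, non-case), c = 916 (No watch, case), d = 2441.
This is a case-control study: participants were sampled on outcome status, so risks in the source population cannot be estimated directly — relative risk is not valid here. The odds ratio is the appropriate measure.
OR = (a·d)/(b·c) = (194 × 2441) / (2505 × 916) = 473554 / 2294580 = 0.20638

0.206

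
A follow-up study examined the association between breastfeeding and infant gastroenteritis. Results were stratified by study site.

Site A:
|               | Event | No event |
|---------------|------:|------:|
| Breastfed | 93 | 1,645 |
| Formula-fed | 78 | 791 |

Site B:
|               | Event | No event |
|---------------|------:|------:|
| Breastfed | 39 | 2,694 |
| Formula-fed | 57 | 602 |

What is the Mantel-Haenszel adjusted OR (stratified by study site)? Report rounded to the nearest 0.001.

OR_MH = Σ(aᵢdᵢ/nᵢ) / Σ(bᵢcᵢ/nᵢ), where nᵢ is the stratum total.
Stratum 1 (Site A): n = 2607; a·d/n = 93·791/2607 = 28.2175; b·c/n = 1645·78/2607 = 49.2175
Stratum 2 (Site B): n = 3392; a·d/n = 39·602/3392 = 6.9216; b·c/n = 2694·57/3392 = 45.2706
OR_MH = (28.2175 + 6.9216) / (49.2175 + 45.2706) = 35.1391 / 94.4881 = 0.37189

0.372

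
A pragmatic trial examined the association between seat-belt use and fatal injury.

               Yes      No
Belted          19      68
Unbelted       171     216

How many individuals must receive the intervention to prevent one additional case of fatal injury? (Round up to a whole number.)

Risk in treated group = 19/87 = 0.21839; risk in control = 171/387 = 0.44186.
Absolute risk reduction = 0.44186 − 0.21839 = 0.22347
NNT = 1 / ARR = 1 / 0.22347 = 4.475 → round up → 5

5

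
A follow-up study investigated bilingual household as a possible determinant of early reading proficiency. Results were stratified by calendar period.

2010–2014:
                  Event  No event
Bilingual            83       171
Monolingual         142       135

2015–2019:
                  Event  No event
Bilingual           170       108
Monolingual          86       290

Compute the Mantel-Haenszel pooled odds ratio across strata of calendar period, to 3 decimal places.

OR_MH = Σ(aᵢdᵢ/nᵢ) / Σ(bᵢcᵢ/nᵢ), where nᵢ is the stratum total.
Stratum 1 (2010–2014): n = 531; a·d/n = 83·135/531 = 21.1017; b·c/n = 171·142/531 = 45.7288
Stratum 2 (2015–2019): n = 654; a·d/n = 170·290/654 = 75.3823; b·c/n = 108·86/654 = 14.2018
OR_MH = (21.1017 + 75.3823) / (45.7288 + 14.2018) = 96.4840 / 59.9306 = 1.60993

1.610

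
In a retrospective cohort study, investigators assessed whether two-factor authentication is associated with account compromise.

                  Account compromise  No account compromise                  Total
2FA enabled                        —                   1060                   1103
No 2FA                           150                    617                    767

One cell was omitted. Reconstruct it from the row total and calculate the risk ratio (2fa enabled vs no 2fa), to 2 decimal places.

The missing cell is in the exposed row: 1103 − 1060 = 43.
So a = 43, b = 1060, c = 150, d = 617.
RR = [a/(a+b)] / [c/(c+d)] = (43/1103) / (150/767) = 0.03898/0.19557 = 0.19934

0.20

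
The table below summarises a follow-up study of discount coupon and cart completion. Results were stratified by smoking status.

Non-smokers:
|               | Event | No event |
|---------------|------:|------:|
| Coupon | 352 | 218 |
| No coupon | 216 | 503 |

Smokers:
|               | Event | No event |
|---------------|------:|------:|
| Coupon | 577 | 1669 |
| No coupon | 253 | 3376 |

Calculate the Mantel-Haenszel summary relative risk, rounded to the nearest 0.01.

2.88

RR_MH = Σ(aᵢ·n₀ᵢ/nᵢ) / Σ(cᵢ·n₁ᵢ/nᵢ), with n₁ᵢ = aᵢ+bᵢ (exposed), n₀ᵢ = cᵢ+dᵢ (unexposed), nᵢ = n₁ᵢ+n₀ᵢ.
Stratum 1 (Non-smokers): n₁ = 570, n₀ = 719, n = 1289; a·n₀/n = 352·719/1289 = 196.3445; c·n₁/n = 216·570/1289 = 95.5159
Stratum 2 (Smokers): n₁ = 2246, n₀ = 3629, n = 5875; a·n₀/n = 577·3629/5875 = 356.4141; c·n₁/n = 253·2246/5875 = 96.7214
RR_MH = (196.3445 + 356.4141) / (95.5159 + 96.7214) = 552.7586 / 192.2373 = 2.87540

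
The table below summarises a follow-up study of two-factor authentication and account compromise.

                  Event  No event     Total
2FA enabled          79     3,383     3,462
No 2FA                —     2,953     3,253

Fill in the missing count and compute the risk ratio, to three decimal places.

The missing cell is in the unexposed row: 3253 − 2953 = 300.
So a = 79, b = 3383, c = 300, d = 2953.
RR = [a/(a+b)] / [c/(c+d)] = (79/3462) / (300/3253) = 0.02282/0.09222 = 0.24744

0.247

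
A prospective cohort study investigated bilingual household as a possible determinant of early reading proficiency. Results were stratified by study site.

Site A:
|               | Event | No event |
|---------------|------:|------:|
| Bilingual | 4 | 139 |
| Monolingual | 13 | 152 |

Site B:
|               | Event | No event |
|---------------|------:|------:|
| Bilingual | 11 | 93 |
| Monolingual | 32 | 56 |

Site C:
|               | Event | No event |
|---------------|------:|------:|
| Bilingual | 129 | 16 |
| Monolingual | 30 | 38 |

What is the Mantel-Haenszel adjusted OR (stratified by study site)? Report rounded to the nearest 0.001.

1.194

OR_MH = Σ(aᵢdᵢ/nᵢ) / Σ(bᵢcᵢ/nᵢ), where nᵢ is the stratum total.
Stratum 1 (Site A): n = 308; a·d/n = 4·152/308 = 1.9740; b·c/n = 139·13/308 = 5.8669
Stratum 2 (Site B): n = 192; a·d/n = 11·56/192 = 3.2083; b·c/n = 93·32/192 = 15.5000
Stratum 3 (Site C): n = 213; a·d/n = 129·38/213 = 23.0141; b·c/n = 16·30/213 = 2.2535
OR_MH = (1.9740 + 3.2083 + 23.0141) / (5.8669 + 15.5000 + 2.2535) = 28.1964 / 23.6204 = 1.19373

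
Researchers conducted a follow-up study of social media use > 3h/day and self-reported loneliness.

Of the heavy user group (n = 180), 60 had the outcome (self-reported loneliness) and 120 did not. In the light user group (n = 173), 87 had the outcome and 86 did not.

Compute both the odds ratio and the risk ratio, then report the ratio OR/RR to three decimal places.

From the description: a = 60, b = 120, c = 87, d = 86.
OR = (60·86)/(120·87) = 5160/10440 = 0.49425
Risk in exposed = 60/180 = 0.33333; risk in unexposed = 87/173 = 0.50289; RR = 0.66284
OR/RR = 0.49425 / 0.66284 = 0.74566
The outcome is not rare, so the OR lies further from 1 than the RR.

0.746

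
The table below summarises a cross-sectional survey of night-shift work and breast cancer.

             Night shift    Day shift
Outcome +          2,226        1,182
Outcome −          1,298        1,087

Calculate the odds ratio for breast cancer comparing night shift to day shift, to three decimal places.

1.577

Reading the table with exposure as columns: a = 2226 (Night shift, case), b = 1298 (Night shift, non-case), c = 1182 (Day shift, case), d = 1087.
OR = (a·d)/(b·c) = (2226 × 1087) / (1298 × 1182) = 2419662 / 1534236 = 1.57711
The odds of breast cancer are about 1.58 times as high in the night shift group.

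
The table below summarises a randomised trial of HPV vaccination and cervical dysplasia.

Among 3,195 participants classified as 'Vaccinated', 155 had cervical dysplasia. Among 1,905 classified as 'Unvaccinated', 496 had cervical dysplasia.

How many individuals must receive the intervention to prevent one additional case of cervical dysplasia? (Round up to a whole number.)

Risk in treated group = 155/3195 = 0.04851; risk in control = 496/1905 = 0.26037.
Absolute risk reduction = 0.26037 − 0.04851 = 0.21185
NNT = 1 / ARR = 1 / 0.21185 = 4.720 → round up → 5

5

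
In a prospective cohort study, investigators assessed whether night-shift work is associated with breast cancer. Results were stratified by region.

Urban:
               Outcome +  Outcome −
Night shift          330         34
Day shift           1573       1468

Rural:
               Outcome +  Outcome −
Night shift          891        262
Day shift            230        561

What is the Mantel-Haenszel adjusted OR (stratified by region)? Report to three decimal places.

8.552

OR_MH = Σ(aᵢdᵢ/nᵢ) / Σ(bᵢcᵢ/nᵢ), where nᵢ is the stratum total.
Stratum 1 (Urban): n = 3405; a·d/n = 330·1468/3405 = 142.2731; b·c/n = 34·1573/3405 = 15.7069
Stratum 2 (Rural): n = 1944; a·d/n = 891·561/1944 = 257.1250; b·c/n = 262·230/1944 = 30.9979
OR_MH = (142.2731 + 257.1250) / (15.7069 + 30.9979) = 399.3981 / 46.7048 = 8.55154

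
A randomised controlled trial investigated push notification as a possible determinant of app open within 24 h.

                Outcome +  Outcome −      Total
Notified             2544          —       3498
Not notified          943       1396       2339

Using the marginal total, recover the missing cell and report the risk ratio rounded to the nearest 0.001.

The missing cell is in the exposed row: 3498 − 2544 = 954.
So a = 2544, b = 954, c = 943, d = 1396.
RR = [a/(a+b)] / [c/(c+d)] = (2544/3498) / (943/2339) = 0.72727/0.40316 = 1.80391

1.804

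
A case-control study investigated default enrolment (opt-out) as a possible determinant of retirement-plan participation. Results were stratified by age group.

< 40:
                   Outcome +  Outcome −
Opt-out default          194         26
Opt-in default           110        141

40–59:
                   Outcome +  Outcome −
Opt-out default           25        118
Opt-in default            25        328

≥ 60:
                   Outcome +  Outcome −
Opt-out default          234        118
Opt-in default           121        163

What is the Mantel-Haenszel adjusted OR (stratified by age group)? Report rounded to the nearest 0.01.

OR_MH = Σ(aᵢdᵢ/nᵢ) / Σ(bᵢcᵢ/nᵢ), where nᵢ is the stratum total.
Stratum 1 (< 40): n = 471; a·d/n = 194·141/471 = 58.0764; b·c/n = 26·110/471 = 6.0722
Stratum 2 (40–59): n = 496; a·d/n = 25·328/496 = 16.5323; b·c/n = 118·25/496 = 5.9476
Stratum 3 (≥ 60): n = 636; a·d/n = 234·163/636 = 59.9717; b·c/n = 118·121/636 = 22.4497
OR_MH = (58.0764 + 16.5323 + 59.9717) / (6.0722 + 5.9476 + 22.4497) = 134.5804 / 34.4695 = 3.90434

3.90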